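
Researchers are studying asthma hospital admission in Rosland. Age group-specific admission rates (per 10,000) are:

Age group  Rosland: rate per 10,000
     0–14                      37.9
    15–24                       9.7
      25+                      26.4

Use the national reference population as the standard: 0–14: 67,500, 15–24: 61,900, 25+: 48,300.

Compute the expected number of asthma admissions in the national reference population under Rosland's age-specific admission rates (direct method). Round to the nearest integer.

443

Expected asthma admissions = Σ (standard pop × age-specific rate ÷ 10,000)
= 67,500×37.9/10,000 + 61,900×9.7/10,000 + 48,300×26.4/10,000
= 255.82 + 60.04 + 127.51 = 443.38.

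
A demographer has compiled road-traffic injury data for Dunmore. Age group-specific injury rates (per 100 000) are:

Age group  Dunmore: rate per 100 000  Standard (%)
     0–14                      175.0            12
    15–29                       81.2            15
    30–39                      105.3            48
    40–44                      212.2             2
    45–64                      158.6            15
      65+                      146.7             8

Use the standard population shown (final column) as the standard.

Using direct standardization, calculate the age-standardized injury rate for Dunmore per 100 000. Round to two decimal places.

Standard weights: 0.12, 0.15, 0.48, 0.02, 0.15, 0.08.
Standardized rate: 0.1200×175.0 + 0.1500×81.2 + 0.4800×105.3 + 0.0200×212.2 + 0.1500×158.6 + 0.0800×146.7 = 123.4940 per 100 000.

123.49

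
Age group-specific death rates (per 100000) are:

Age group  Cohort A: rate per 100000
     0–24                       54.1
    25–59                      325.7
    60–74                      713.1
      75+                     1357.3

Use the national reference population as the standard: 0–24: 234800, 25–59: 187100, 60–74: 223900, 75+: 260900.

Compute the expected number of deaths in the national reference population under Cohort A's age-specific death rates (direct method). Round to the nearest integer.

5874

Expected deaths = Σ (standard pop × age-specific rate ÷ 100000)
= 234800×54.1/100000 + 187100×325.7/100000 + 223900×713.1/100000 + 260900×1357.3/100000
= 127.03 + 609.38 + 1596.63 + 3541.20 = 5874.24.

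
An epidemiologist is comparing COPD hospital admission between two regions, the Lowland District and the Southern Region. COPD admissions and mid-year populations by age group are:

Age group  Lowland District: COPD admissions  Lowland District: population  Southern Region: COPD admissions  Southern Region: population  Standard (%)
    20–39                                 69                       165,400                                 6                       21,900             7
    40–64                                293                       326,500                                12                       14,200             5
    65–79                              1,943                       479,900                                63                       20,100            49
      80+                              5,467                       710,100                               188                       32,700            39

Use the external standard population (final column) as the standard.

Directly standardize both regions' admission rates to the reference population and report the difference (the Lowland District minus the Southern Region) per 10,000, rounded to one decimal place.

12.2

Age-specific rates per 10,000 for the Lowland District: 4.17, 8.97, 40.49, 76.99.
For the Southern Region: 2.74, 8.45, 31.34, 57.49.
Standard weights: 0.07, 0.05, 0.49, 0.39.
The Lowland District: 0.0700×4.17 + 0.0500×8.97 + 0.4900×40.49 + 0.3900×76.99 = 50.6054 per 10,000.
The Southern Region: 0.0700×2.74 + 0.0500×8.45 + 0.4900×31.34 + 0.3900×57.49 = 38.3945 per 10,000.
Difference = 50.6054 − 38.3945 = 12.2109.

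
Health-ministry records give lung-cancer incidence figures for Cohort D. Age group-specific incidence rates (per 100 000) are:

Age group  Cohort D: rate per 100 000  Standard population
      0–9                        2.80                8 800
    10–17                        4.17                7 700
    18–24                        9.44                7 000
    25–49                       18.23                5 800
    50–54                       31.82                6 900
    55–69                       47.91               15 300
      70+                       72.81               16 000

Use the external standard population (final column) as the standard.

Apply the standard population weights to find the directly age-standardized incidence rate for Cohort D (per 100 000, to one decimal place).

Standard total = 67 500; weights = 0.1304, 0.1141, 0.1037, 0.0859, 0.1022, 0.2267, 0.2370.
Standardized rate: 0.1304×2.80 + 0.1141×4.17 + 0.1037×9.44 + 0.0859×18.23 + 0.1022×31.82 + 0.2267×47.91 + 0.2370×72.81 = 34.7571 per 100 000.

34.8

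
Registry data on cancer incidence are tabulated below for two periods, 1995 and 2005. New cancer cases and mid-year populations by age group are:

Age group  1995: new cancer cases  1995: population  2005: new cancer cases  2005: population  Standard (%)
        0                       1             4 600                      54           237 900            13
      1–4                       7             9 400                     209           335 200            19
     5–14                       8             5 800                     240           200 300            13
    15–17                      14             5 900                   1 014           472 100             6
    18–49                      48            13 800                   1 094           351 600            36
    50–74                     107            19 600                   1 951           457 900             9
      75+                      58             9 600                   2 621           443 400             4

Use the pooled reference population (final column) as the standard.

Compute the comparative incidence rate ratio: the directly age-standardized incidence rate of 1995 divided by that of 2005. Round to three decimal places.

1.140

Age-specific rates per 100 000 for 1995: 21.74, 74.47, 137.93, 237.29, 347.83, 545.92, 604.17.
For 2005: 22.70, 62.35, 119.82, 214.79, 311.15, 426.08, 591.11.
Standard weights: 0.13, 0.19, 0.13, 0.06, 0.36, 0.09, 0.04.
1995: 0.1300×21.74 + 0.1900×74.47 + 0.1300×137.93 + 0.0600×237.29 + 0.3600×347.83 + 0.0900×545.92 + 0.0400×604.17 = 247.6601 per 100 000.
2005: 0.1300×22.70 + 0.1900×62.35 + 0.1300×119.82 + 0.0600×214.79 + 0.3600×311.15 + 0.0900×426.08 + 0.0400×591.11 = 217.2662 per 100 000.
Ratio = 247.6601 ÷ 217.2662 = 1.13989.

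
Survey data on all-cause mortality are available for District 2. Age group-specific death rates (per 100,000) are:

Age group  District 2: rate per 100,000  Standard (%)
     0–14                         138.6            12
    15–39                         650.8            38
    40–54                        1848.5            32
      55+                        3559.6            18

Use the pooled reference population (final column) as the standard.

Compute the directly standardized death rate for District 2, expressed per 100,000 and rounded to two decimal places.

Standard weights: 0.12, 0.38, 0.32, 0.18.
Standardized rate: 0.1200×138.6 + 0.3800×650.8 + 0.3200×1848.5 + 0.1800×3559.6 = 1496.1840 per 100,000.

1496.18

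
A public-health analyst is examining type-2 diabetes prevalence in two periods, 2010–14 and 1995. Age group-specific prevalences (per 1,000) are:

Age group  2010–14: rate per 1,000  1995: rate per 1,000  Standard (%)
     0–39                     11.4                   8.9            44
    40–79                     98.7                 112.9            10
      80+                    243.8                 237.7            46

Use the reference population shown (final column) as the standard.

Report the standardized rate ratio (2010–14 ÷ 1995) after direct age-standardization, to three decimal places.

Standard weights: 0.44, 0.10, 0.46.
2010–14: 0.4400×11.4 + 0.1000×98.7 + 0.4600×243.8 = 127.0340 per 1,000.
1995: 0.4400×8.9 + 0.1000×112.9 + 0.4600×237.7 = 124.5480 per 1,000.
Ratio = 127.0340 ÷ 124.5480 = 1.01996.

1.020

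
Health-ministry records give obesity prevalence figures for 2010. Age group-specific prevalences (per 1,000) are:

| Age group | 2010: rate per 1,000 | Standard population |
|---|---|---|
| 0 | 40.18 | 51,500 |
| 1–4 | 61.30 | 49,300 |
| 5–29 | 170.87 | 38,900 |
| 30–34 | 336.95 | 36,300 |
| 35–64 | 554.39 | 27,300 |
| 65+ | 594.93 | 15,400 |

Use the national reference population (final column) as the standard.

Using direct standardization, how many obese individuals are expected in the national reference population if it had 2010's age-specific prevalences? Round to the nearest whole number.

48266

Expected obese individuals = Σ (standard pop × age-specific rate ÷ 1,000)
= 51,500×40.18/1,000 + 49,300×61.30/1,000 + 38,900×170.87/1,000 + 36,300×336.95/1,000 + 27,300×554.39/1,000 + 15,400×594.93/1,000
= 2069.27 + 3022.09 + 6646.84 + 12231.28 + 15134.85 + 9161.92 = 48266.26.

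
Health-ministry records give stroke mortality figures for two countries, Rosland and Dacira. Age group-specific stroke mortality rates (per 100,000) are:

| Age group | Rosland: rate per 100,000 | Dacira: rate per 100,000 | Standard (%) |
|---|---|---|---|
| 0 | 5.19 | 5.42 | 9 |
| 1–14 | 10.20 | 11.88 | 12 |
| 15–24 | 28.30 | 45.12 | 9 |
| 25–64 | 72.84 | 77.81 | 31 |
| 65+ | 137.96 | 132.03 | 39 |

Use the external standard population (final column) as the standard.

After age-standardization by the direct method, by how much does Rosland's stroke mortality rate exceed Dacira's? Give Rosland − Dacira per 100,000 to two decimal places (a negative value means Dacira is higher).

Standard weights: 0.09, 0.12, 0.09, 0.31, 0.39.
Rosland: 0.0900×5.19 + 0.1200×10.20 + 0.0900×28.30 + 0.3100×72.84 + 0.3900×137.96 = 80.6229 per 100,000.
Dacira: 0.0900×5.42 + 0.1200×11.88 + 0.0900×45.12 + 0.3100×77.81 + 0.3900×132.03 = 81.5870 per 100,000.
Difference = 80.6229 − 81.5870 = -0.9641.

-0.96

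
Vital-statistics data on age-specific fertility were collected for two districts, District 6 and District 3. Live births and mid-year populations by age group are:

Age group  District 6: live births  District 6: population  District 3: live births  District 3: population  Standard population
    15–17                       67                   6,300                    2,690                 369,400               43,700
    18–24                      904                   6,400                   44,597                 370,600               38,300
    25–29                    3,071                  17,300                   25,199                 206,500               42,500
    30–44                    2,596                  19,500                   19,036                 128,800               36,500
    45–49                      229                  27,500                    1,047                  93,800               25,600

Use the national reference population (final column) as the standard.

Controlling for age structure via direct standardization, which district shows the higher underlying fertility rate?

Age-specific rates per 1,000 for District 6: 10.635, 141.250, 177.514, 133.128, 8.327.
For District 3: 7.282, 120.337, 122.029, 147.795, 11.162.
Standard total = 186,600; weights = 0.2342, 0.2053, 0.2278, 0.1956, 0.1372.
District 6: 0.2342×10.635 + 0.2053×141.250 + 0.2278×177.514 + 0.1956×133.128 + 0.1372×8.327 = 99.0962 per 1,000.
District 3: 0.2342×7.282 + 0.2053×120.337 + 0.2278×122.029 + 0.1956×147.795 + 0.1372×11.162 = 84.6391 per 1,000.

District 6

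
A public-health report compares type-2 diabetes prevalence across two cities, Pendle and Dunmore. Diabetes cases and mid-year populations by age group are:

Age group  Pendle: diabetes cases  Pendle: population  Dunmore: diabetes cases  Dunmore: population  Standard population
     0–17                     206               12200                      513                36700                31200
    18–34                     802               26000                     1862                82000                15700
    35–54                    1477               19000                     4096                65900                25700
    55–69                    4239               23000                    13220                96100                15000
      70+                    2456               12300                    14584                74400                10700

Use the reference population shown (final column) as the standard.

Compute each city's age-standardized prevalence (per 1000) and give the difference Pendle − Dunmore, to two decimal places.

Age-specific rates per 1000 for Pendle: 16.885, 30.846, 77.737, 184.304, 199.675.
For Dunmore: 13.978, 22.707, 62.155, 137.565, 196.022.
Standard total = 98300; weights = 0.3174, 0.1597, 0.2614, 0.1526, 0.1089.
Pendle: 0.3174×16.885 + 0.1597×30.846 + 0.2614×77.737 + 0.1526×184.304 + 0.1089×199.675 = 80.4682 per 1000.
Dunmore: 0.3174×13.978 + 0.1597×22.707 + 0.2614×62.155 + 0.1526×137.565 + 0.1089×196.022 = 66.6420 per 1000.
Difference = 80.4682 − 66.6420 = 13.8262.

13.83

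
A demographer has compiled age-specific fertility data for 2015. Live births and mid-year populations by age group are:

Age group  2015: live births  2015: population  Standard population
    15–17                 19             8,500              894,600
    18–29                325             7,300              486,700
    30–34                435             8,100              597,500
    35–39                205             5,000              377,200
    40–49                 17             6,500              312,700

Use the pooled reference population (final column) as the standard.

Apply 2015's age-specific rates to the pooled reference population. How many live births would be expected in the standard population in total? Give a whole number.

72039

Age-specific rates per 1,000 for 2015: 2.235, 44.521, 53.704, 41.000, 2.615.
Expected live births = Σ (standard pop × age-specific rate ÷ 1,000)
= 894,600×2.235/1,000 + 486,700×44.521/1,000 + 597,500×53.704/1,000 + 377,200×41.000/1,000 + 312,700×2.615/1,000
= 1999.69 + 21668.15 + 32087.96 + 15465.20 + 817.83 = 72038.84.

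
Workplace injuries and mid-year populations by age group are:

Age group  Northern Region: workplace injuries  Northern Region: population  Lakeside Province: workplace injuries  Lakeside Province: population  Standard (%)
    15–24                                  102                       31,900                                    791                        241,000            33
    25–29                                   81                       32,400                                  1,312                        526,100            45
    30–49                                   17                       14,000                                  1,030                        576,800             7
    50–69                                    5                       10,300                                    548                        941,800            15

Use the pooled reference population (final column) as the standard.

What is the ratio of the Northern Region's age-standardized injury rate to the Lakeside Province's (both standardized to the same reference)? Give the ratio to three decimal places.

0.967

Age-specific rates per 10,000 for the Northern Region: 31.97, 25.00, 12.14, 4.85.
For the Lakeside Province: 32.82, 24.94, 17.86, 5.82.
Standard weights: 0.33, 0.45, 0.07, 0.15.
The Northern Region: 0.3300×31.97 + 0.4500×25.00 + 0.0700×12.14 + 0.1500×4.85 = 23.3799 per 10,000.
The Lakeside Province: 0.3300×32.82 + 0.4500×24.94 + 0.0700×17.86 + 0.1500×5.82 = 24.1761 per 10,000.
Ratio = 23.3799 ÷ 24.1761 = 0.96707.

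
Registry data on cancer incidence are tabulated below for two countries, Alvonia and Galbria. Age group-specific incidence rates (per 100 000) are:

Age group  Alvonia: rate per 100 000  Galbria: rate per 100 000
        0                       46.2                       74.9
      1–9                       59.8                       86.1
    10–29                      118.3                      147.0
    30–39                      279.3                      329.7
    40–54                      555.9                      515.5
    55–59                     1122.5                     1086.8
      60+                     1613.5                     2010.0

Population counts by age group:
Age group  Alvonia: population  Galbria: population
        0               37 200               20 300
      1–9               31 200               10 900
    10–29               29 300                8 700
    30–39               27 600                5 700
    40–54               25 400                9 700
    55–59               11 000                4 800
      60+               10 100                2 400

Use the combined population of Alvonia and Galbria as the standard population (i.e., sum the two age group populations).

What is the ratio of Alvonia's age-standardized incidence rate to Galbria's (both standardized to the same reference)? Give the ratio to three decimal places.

0.900

Combined standard total = 234 300; weights = 0.2454, 0.1797, 0.1622, 0.1421, 0.1498, 0.0674, 0.0534.
Alvonia: 0.2454×46.2 + 0.1797×59.8 + 0.1622×118.3 + 0.1421×279.3 + 0.1498×555.9 + 0.0674×1122.5 + 0.0534×1613.5 = 326.0201 per 100 000.
Galbria: 0.2454×74.9 + 0.1797×86.1 + 0.1622×147.0 + 0.1421×329.7 + 0.1498×515.5 + 0.0674×1086.8 + 0.0534×2010.0 = 362.3007 per 100 000.
Ratio = 326.0201 ÷ 362.3007 = 0.89986.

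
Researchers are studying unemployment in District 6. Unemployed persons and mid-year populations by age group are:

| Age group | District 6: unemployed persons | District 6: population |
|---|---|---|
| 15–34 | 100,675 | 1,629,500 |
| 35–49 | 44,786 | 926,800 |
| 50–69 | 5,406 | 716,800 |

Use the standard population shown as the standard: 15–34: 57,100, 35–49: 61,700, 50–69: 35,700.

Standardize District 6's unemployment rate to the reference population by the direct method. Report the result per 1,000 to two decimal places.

Age-specific rates per 1,000 for District 6: 61.783, 48.323, 7.542.
Standard total = 154,500; weights = 0.3696, 0.3994, 0.2311.
Standardized rate: 0.3696×61.783 + 0.3994×48.323 + 0.2311×7.542 = 43.8743 per 1,000.

43.87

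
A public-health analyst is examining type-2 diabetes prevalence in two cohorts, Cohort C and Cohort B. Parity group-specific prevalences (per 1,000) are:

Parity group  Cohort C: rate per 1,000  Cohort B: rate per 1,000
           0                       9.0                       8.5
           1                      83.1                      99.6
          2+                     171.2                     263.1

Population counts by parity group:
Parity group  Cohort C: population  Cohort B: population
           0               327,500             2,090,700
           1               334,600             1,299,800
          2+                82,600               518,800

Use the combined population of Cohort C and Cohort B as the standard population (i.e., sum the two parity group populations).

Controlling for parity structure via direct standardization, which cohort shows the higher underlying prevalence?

Combined standard total = 4,654,000; weights = 0.5196, 0.3512, 0.1292.
Cohort C: 0.5196×9.0 + 0.3512×83.1 + 0.1292×171.2 = 55.9824 per 1,000.
Cohort B: 0.5196×8.5 + 0.3512×99.6 + 0.1292×263.1 = 73.3926 per 1,000.

Cohort B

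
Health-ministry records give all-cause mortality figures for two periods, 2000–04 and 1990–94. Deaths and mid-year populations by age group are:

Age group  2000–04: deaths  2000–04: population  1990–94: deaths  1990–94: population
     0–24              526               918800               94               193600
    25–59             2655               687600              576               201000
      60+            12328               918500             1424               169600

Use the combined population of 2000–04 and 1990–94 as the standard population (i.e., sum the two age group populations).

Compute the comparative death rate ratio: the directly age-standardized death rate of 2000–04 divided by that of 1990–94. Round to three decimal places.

Age-specific rates per 100000 for 2000–04: 57.25, 386.13, 1342.19.
For 1990–94: 48.55, 286.57, 839.62.
Combined standard total = 3089100; weights = 0.3601, 0.2877, 0.3522.
2000–04: 0.3601×57.25 + 0.2877×386.13 + 0.3522×1342.19 = 604.4575 per 100000.
1990–94: 0.3601×48.55 + 0.2877×286.57 + 0.3522×839.62 = 395.6648 per 100000.
Ratio = 604.4575 ÷ 395.6648 = 1.52770.

1.528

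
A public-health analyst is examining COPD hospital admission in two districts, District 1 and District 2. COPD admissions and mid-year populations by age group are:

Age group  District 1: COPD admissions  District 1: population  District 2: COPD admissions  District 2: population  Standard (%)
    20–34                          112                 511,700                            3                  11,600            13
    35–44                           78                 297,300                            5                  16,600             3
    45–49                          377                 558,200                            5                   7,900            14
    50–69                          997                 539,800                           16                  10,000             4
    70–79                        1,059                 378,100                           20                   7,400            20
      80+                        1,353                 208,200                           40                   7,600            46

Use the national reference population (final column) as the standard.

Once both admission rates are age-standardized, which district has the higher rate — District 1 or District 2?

District 1

Age-specific rates per 10,000 for District 1: 2.19, 2.62, 6.75, 18.47, 28.01, 64.99.
For District 2: 2.59, 3.01, 6.33, 16.00, 27.03, 52.63.
Standard weights: 0.13, 0.03, 0.14, 0.04, 0.20, 0.46.
District 1: 0.1300×2.19 + 0.0300×2.62 + 0.1400×6.75 + 0.0400×18.47 + 0.2000×28.01 + 0.4600×64.99 = 37.5426 per 10,000.
District 2: 0.1300×2.59 + 0.0300×3.01 + 0.1400×6.33 + 0.0400×16.00 + 0.2000×27.03 + 0.4600×52.63 = 31.5686 per 10,000.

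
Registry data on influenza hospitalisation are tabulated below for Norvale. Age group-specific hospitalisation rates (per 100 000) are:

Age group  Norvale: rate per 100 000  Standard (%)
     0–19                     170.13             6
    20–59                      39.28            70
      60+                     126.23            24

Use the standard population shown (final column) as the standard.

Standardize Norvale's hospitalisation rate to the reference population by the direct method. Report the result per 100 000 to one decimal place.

Standard weights: 0.06, 0.70, 0.24.
Standardized rate: 0.0600×170.13 + 0.7000×39.28 + 0.2400×126.23 = 67.9990 per 100 000.

68.0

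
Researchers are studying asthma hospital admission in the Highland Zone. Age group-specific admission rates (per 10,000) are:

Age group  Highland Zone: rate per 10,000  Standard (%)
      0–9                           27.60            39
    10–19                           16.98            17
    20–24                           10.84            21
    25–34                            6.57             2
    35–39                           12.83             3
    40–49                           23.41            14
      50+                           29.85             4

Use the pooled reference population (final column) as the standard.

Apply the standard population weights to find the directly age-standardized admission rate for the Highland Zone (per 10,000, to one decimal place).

20.9

Standard weights: 0.39, 0.17, 0.21, 0.02, 0.03, 0.14, 0.04.
Standardized rate: 0.3900×27.60 + 0.1700×16.98 + 0.2100×10.84 + 0.0200×6.57 + 0.0300×12.83 + 0.1400×23.41 + 0.0400×29.85 = 20.9147 per 10,000.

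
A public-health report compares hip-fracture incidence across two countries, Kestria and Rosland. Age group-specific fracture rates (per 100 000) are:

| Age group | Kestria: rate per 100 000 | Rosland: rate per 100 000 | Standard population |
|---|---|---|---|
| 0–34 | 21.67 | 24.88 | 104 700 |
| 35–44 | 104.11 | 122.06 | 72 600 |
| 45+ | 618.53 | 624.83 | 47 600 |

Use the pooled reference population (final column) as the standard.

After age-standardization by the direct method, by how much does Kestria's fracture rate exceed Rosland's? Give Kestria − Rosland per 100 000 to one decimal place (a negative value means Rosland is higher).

Standard total = 224 900; weights = 0.4655, 0.3228, 0.2116.
Kestria: 0.4655×21.67 + 0.3228×104.11 + 0.2116×618.53 = 174.6077 per 100 000.
Rosland: 0.4655×24.88 + 0.3228×122.06 + 0.2116×624.83 = 183.2299 per 100 000.
Difference = 174.6077 − 183.2299 = -8.6222.

-8.6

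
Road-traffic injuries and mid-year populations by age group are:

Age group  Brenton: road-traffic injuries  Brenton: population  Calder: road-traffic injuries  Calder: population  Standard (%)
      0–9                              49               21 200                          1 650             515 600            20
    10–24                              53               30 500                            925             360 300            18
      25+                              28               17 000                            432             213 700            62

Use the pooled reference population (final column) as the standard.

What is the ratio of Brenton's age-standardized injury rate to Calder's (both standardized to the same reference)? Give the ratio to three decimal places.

Age-specific rates per 100 000 for Brenton: 231.13, 173.77, 164.71.
For Calder: 320.02, 256.73, 202.15.
Standard weights: 0.20, 0.18, 0.62.
Brenton: 0.2000×231.13 + 0.1800×173.77 + 0.6200×164.71 = 179.6228 per 100 000.
Calder: 0.2000×320.02 + 0.1800×256.73 + 0.6200×202.15 = 235.5492 per 100 000.
Ratio = 179.6228 ÷ 235.5492 = 0.76257.

0.763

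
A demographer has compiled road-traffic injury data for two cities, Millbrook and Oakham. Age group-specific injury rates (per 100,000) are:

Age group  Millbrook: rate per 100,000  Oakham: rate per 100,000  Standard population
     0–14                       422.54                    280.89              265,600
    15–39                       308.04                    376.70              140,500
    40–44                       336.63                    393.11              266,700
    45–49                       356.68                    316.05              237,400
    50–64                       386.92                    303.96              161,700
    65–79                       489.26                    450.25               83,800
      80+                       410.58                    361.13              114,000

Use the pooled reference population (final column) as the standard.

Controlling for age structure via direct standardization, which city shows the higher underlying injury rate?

Standard total = 1,269,700; weights = 0.2092, 0.1107, 0.2100, 0.1870, 0.1274, 0.0660, 0.0898.
Millbrook: 0.2092×422.54 + 0.1107×308.04 + 0.2100×336.63 + 0.1870×356.68 + 0.1274×386.92 + 0.0660×489.26 + 0.0898×410.58 = 378.3038 per 100,000.
Oakham: 0.2092×280.89 + 0.1107×376.70 + 0.2100×393.11 + 0.1870×316.05 + 0.1274×303.96 + 0.0660×450.25 + 0.0898×361.13 = 342.9578 per 100,000.

Millbrook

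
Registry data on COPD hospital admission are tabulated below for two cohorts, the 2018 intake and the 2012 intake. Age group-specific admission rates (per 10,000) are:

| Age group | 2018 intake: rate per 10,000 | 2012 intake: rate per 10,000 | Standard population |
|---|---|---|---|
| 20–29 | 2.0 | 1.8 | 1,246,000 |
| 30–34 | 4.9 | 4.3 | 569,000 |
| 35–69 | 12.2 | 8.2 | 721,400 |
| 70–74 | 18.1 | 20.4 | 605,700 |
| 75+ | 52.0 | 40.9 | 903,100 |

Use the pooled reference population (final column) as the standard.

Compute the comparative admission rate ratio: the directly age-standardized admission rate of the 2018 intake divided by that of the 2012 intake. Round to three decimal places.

1.202

Standard total = 4,045,200; weights = 0.3080, 0.1407, 0.1783, 0.1497, 0.2233.
The 2018 intake: 0.3080×2.0 + 0.1407×4.9 + 0.1783×12.2 + 0.1497×18.1 + 0.2233×52.0 = 17.8002 per 10,000.
The 2012 intake: 0.3080×1.8 + 0.1407×4.3 + 0.1783×8.2 + 0.1497×20.4 + 0.2233×40.9 = 14.8072 per 10,000.
Ratio = 17.8002 ÷ 14.8072 = 1.20214.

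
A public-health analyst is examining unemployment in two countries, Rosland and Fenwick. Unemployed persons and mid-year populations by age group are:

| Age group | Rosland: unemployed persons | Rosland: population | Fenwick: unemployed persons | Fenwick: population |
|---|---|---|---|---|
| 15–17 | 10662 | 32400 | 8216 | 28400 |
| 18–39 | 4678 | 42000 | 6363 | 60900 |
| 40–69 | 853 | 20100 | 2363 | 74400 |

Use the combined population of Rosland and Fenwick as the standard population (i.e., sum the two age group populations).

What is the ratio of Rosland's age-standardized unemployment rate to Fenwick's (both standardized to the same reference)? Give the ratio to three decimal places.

Age-specific rates per 1000 for Rosland: 329.074, 111.381, 42.438.
For Fenwick: 289.296, 104.483, 31.761.
Combined standard total = 258200; weights = 0.2355, 0.3985, 0.3660.
Rosland: 0.2355×329.074 + 0.3985×111.381 + 0.3660×42.438 = 137.4097 per 1000.
Fenwick: 0.2355×289.296 + 0.3985×104.483 + 0.3660×31.761 = 121.3859 per 1000.
Ratio = 137.4097 ÷ 121.3859 = 1.13201.

1.132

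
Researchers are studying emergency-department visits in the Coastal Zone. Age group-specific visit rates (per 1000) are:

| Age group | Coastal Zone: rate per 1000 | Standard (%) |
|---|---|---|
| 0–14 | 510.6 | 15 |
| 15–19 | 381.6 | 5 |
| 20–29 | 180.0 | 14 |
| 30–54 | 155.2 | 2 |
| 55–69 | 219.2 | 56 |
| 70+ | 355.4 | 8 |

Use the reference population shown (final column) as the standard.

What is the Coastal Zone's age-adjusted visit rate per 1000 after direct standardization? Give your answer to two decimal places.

275.16

Standard weights: 0.15, 0.05, 0.14, 0.02, 0.56, 0.08.
Standardized rate: 0.1500×510.6 + 0.0500×381.6 + 0.1400×180.0 + 0.0200×155.2 + 0.5600×219.2 + 0.0800×355.4 = 275.1580 per 1000.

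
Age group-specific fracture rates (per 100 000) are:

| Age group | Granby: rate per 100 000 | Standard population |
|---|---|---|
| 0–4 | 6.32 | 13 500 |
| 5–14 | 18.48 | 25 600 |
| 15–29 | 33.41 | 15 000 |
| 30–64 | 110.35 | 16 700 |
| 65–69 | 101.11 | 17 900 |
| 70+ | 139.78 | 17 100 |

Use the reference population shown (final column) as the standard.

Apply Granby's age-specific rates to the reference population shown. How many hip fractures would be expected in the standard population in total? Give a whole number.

Expected hip fractures = Σ (standard pop × age-specific rate ÷ 100 000)
= 13 500×6.32/100 000 + 25 600×18.48/100 000 + 15 000×33.41/100 000 + 16 700×110.35/100 000 + 17 900×101.11/100 000 + 17 100×139.78/100 000
= 0.85 + 4.73 + 5.01 + 18.43 + 18.10 + 23.90 = 71.03.

71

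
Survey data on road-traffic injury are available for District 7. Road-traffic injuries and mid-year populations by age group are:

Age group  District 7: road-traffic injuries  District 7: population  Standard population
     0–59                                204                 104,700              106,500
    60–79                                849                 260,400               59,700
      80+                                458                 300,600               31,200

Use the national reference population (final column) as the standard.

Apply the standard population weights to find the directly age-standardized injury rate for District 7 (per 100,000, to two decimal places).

227.81

Age-specific rates per 100,000 for District 7: 194.84, 326.04, 152.36.
Standard total = 197,400; weights = 0.5395, 0.3024, 0.1581.
Standardized rate: 0.5395×194.84 + 0.3024×326.04 + 0.1581×152.36 = 227.8055 per 100,000.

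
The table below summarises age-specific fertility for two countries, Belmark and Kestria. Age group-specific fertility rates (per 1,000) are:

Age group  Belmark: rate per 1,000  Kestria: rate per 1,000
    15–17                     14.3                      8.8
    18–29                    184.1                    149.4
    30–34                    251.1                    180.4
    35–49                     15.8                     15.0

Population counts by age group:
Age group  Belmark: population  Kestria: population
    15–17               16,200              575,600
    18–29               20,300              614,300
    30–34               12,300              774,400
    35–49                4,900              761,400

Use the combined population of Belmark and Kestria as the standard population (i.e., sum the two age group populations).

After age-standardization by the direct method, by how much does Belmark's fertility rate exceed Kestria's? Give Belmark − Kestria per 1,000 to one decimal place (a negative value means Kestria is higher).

Combined standard total = 2,779,400; weights = 0.2129, 0.2283, 0.2830, 0.2757.
Belmark: 0.2129×14.3 + 0.2283×184.1 + 0.2830×251.1 + 0.2757×15.8 = 120.5082 per 1,000.
Kestria: 0.2129×8.8 + 0.2283×149.4 + 0.2830×180.4 + 0.2757×15.0 = 91.1824 per 1,000.
Difference = 120.5082 − 91.1824 = 29.3258.

29.3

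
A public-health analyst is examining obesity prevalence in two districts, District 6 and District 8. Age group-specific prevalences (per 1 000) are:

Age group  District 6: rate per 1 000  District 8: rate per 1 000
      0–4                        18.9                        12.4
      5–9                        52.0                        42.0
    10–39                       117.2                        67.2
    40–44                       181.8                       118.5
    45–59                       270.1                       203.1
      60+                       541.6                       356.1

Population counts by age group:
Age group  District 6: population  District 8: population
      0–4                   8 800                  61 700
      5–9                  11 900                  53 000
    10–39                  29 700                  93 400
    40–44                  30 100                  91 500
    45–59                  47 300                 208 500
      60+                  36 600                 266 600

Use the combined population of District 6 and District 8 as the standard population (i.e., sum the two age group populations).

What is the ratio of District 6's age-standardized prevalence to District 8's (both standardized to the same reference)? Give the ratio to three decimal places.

Combined standard total = 939 100; weights = 0.0751, 0.0691, 0.1311, 0.1295, 0.2724, 0.3229.
District 6: 0.0751×18.9 + 0.0691×52.0 + 0.1311×117.2 + 0.1295×181.8 + 0.2724×270.1 + 0.3229×541.6 = 292.3503 per 1 000.
District 8: 0.0751×12.4 + 0.0691×42.0 + 0.1311×67.2 + 0.1295×118.5 + 0.2724×203.1 + 0.3229×356.1 = 198.2797 per 1 000.
Ratio = 292.3503 ÷ 198.2797 = 1.47443.

1.474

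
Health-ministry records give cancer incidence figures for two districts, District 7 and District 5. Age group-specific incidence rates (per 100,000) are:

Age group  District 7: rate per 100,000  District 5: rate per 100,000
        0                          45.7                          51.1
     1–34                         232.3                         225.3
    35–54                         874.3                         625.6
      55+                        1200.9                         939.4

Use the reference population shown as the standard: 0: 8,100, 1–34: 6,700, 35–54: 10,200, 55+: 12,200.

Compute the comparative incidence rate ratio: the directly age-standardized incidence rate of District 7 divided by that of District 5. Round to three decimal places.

1.290

Standard total = 37,200; weights = 0.2177, 0.1801, 0.2742, 0.3280.
District 7: 0.2177×45.7 + 0.1801×232.3 + 0.2742×874.3 + 0.3280×1200.9 = 685.3608 per 100,000.
District 5: 0.2177×51.1 + 0.1801×225.3 + 0.2742×625.6 + 0.3280×939.4 = 531.3231 per 100,000.
Ratio = 685.3608 ÷ 531.3231 = 1.28991.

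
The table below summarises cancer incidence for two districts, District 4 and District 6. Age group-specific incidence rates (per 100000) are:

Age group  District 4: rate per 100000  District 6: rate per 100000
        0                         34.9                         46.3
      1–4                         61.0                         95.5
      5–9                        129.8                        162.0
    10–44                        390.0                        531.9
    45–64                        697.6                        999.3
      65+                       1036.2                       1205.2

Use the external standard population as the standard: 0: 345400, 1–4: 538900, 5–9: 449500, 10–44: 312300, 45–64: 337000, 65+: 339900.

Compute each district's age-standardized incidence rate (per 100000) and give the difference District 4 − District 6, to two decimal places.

Standard total = 2323000; weights = 0.1487, 0.2320, 0.1935, 0.1344, 0.1451, 0.1463.
District 4: 0.1487×34.9 + 0.2320×61.0 + 0.1935×129.8 + 0.1344×390.0 + 0.1451×697.6 + 0.1463×1036.2 = 349.7051 per 100000.
District 6: 0.1487×46.3 + 0.2320×95.5 + 0.1935×162.0 + 0.1344×531.9 + 0.1451×999.3 + 0.1463×1205.2 = 453.2070 per 100000.
Difference = 349.7051 − 453.2070 = -103.5019.

-103.50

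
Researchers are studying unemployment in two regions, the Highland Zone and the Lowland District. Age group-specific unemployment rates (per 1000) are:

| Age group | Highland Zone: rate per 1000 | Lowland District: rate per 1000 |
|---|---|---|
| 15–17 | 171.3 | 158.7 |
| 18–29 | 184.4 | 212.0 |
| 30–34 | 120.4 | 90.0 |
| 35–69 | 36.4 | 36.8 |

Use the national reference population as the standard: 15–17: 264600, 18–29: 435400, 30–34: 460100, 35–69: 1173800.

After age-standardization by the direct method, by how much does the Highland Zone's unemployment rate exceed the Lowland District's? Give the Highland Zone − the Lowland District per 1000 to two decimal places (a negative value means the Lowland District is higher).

2.07

Standard total = 2333900; weights = 0.1134, 0.1866, 0.1971, 0.5029.
The Highland Zone: 0.1134×171.3 + 0.1866×184.4 + 0.1971×120.4 + 0.5029×36.4 = 95.8636 per 1000.
The Lowland District: 0.1134×158.7 + 0.1866×212.0 + 0.1971×90.0 + 0.5029×36.8 = 93.7922 per 1000.
Difference = 95.8636 − 93.7922 = 2.0714.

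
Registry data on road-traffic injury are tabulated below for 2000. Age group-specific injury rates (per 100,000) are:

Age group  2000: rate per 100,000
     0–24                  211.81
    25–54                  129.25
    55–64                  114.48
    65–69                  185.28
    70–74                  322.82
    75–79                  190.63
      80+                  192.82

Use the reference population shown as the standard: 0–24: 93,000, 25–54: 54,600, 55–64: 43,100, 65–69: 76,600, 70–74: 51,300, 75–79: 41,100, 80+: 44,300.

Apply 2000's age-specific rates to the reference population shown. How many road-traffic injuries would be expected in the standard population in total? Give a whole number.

Expected road-traffic injuries = Σ (standard pop × age-specific rate ÷ 100,000)
= 93,000×211.81/100,000 + 54,600×129.25/100,000 + 43,100×114.48/100,000 + 76,600×185.28/100,000 + 51,300×322.82/100,000 + 41,100×190.63/100,000 + 44,300×192.82/100,000
= 196.98 + 70.57 + 49.34 + 141.92 + 165.61 + 78.35 + 85.42 = 788.19.

788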